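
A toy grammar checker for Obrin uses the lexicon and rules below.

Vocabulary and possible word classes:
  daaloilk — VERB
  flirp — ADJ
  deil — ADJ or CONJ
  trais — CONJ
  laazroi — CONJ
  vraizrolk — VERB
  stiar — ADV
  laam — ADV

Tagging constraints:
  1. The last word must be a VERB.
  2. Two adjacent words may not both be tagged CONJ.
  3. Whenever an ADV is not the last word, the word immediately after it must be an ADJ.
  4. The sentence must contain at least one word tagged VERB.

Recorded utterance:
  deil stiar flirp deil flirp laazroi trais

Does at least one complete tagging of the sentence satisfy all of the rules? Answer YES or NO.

NO

Candidates per position — 1:deil {ADJ,CONJ}; 2:stiar {ADV}; 3:flirp {ADJ}; 4:deil {ADJ,CONJ}; 5:flirp {ADJ}; 6:laazroi {CONJ}; 7:trais {CONJ}.
Rule 1 cannot be satisfied by any choice of tags from the lexicon.
So there is no consistent tagging.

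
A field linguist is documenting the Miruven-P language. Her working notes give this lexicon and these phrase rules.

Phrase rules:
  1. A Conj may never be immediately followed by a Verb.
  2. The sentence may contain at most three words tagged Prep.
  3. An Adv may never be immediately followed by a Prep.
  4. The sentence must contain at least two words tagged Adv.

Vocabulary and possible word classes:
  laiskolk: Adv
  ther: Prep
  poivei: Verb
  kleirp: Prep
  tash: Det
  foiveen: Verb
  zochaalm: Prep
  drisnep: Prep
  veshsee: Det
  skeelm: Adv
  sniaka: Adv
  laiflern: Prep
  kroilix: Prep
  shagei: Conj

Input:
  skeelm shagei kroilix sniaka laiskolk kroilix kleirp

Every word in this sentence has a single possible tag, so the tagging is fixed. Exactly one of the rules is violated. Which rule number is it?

3

Fixed tagging: Adv Conj Prep Adv Adv Prep Prep.
Applying the rules: R1 pass, R2 pass, R3 fail, R4 pass.
Only rule 3 fails.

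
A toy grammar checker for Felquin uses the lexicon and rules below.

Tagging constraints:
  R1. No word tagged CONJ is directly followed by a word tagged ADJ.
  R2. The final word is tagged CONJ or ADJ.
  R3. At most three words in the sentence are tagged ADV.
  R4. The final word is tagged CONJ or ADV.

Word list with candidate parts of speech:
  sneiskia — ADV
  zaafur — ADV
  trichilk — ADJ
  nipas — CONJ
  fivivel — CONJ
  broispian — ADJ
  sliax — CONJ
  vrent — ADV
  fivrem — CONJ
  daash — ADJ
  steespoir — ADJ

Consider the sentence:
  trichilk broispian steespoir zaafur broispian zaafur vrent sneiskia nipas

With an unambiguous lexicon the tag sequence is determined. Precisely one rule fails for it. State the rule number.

Fixed tagging: ADJ ADJ ADJ ADV ADJ ADV ADV ADV CONJ.
Rule check: R1 holds, R2 holds, R3 violated, R4 holds.
Only rule 3 fails.

3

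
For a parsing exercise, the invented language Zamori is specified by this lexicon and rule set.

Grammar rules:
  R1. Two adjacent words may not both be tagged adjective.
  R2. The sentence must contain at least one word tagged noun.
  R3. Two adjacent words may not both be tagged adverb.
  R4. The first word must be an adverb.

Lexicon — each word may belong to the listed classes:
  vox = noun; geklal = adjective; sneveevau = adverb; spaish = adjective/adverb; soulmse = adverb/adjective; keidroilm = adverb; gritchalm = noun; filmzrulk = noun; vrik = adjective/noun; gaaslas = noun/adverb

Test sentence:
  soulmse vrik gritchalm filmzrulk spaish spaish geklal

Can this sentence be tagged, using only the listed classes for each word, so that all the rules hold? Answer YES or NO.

Candidates per position — 1:soulmse {adverb,adjective}; 2:vrik {adjective,noun}; 3:gritchalm {noun}; 4:filmzrulk {noun}; 5:spaish {adjective,adverb}; 6:spaish {adjective,adverb}; 7:geklal {adjective}.
One satisfying assignment: adverb noun noun noun adjective adverb adjective.
Verifying each rule — rule 1 satisfied; rule 2 satisfied; rule 3 satisfied; rule 4 satisfied.

YES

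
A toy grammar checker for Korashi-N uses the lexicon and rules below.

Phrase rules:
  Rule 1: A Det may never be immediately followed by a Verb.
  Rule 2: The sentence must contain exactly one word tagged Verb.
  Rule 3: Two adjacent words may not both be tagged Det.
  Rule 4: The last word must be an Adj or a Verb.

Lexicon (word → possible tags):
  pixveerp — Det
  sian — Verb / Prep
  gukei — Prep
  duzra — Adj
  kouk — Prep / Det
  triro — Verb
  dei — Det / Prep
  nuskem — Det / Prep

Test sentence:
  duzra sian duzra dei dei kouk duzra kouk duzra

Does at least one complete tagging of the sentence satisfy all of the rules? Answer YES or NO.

YES

Candidates per position — 1:duzra {Adj}; 2:sian {Verb,Prep}; 3:duzra {Adj}; 4:dei {Det,Prep}; 5:dei {Det,Prep}; 6:kouk {Prep,Det}; 7:duzra {Adj}; 8:kouk {Prep,Det}; 9:duzra {Adj}.
One satisfying assignment: Adj Verb Adj Prep Prep Prep Adj Prep Adj.
Verifying each rule — rule 1 holds; rule 2 holds; rule 3 holds; rule 4 holds.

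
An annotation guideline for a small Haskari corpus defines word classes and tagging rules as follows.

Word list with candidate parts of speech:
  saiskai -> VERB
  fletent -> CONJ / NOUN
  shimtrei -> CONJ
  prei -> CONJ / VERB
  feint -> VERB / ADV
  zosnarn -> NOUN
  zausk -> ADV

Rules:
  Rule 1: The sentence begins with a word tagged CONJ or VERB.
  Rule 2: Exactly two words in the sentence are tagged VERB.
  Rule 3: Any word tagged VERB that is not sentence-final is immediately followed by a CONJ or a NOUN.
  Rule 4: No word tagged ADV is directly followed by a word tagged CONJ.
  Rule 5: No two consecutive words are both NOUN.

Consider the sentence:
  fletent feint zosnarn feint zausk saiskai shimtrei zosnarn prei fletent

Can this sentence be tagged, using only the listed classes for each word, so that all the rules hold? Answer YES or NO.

YES

Candidates per position — 1:fletent {CONJ,NOUN}; 2:feint {VERB,ADV}; 3:zosnarn {NOUN}; 4:feint {VERB,ADV}; 5:zausk {ADV}; 6:saiskai {VERB}; 7:shimtrei {CONJ}; 8:zosnarn {NOUN}; 9:prei {CONJ,VERB}; 10:fletent {CONJ,NOUN}.
One satisfying assignment: CONJ ADV NOUN ADV ADV VERB CONJ NOUN VERB NOUN.
Checking: rule 1 ok; rule 2 ok; rule 3 ok; rule 4 ok; rule 5 ok.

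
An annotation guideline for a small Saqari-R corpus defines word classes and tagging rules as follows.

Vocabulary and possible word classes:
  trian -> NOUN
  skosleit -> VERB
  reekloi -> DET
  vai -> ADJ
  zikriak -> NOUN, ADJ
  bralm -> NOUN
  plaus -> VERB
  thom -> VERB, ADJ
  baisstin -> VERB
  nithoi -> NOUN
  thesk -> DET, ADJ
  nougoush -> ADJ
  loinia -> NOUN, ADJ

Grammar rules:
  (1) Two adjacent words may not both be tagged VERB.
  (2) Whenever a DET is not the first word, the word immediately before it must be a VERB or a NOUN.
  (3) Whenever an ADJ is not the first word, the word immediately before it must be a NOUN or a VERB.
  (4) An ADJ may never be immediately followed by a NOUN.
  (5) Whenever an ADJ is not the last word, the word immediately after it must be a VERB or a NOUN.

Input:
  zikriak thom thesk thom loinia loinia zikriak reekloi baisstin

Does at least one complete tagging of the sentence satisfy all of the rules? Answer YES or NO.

YES

Candidates per position — 1:zikriak {NOUN,ADJ}; 2:thom {VERB,ADJ}; 3:thesk {DET,ADJ}; 4:thom {VERB,ADJ}; 5:loinia {NOUN,ADJ}; 6:loinia {NOUN,ADJ}; 7:zikriak {NOUN,ADJ}; 8:reekloi {DET}; 9:baisstin {VERB}.
One satisfying assignment: NOUN VERB ADJ VERB NOUN NOUN NOUN DET VERB.
Rule-by-rule: rule 1 holds; rule 2 holds; rule 3 holds; rule 4 holds; rule 5 holds.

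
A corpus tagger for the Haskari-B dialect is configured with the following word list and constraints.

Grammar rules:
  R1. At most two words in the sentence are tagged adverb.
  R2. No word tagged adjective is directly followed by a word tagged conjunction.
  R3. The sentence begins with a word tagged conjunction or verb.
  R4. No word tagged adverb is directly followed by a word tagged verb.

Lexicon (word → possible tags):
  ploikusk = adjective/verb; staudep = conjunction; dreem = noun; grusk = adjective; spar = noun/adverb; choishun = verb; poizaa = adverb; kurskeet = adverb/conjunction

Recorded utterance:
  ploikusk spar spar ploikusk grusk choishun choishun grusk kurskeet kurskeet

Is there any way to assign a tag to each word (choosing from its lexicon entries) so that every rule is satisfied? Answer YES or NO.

Candidates per position — 1:ploikusk {adjective,verb}; 2:spar {noun,adverb}; 3:spar {noun,adverb}; 4:ploikusk {adjective,verb}; 5:grusk {adjective}; 6:choishun {verb}; 7:choishun {verb}; 8:grusk {adjective}; 9:kurskeet {adverb,conjunction}; 10:kurskeet {adverb,conjunction}.
One satisfying assignment: verb noun noun adjective adjective verb verb adjective adverb conjunction.
Checking: rule 1 ✓; rule 2 ✓; rule 3 ✓; rule 4 ✓.

YES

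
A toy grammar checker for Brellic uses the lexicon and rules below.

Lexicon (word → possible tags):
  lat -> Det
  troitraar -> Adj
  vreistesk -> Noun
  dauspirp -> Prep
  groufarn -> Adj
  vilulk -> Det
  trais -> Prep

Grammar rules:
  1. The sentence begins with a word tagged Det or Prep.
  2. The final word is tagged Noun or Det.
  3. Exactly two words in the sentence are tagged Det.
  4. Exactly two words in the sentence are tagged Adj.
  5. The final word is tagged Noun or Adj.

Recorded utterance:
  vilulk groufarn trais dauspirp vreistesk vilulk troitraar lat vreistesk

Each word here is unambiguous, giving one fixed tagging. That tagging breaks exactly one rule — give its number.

3

Fixed tagging: Det Adj Prep Prep Noun Det Adj Det Noun.
Rule check: R1 holds, R2 holds, R3 violated, R4 holds, R5 holds.
Only rule 3 fails.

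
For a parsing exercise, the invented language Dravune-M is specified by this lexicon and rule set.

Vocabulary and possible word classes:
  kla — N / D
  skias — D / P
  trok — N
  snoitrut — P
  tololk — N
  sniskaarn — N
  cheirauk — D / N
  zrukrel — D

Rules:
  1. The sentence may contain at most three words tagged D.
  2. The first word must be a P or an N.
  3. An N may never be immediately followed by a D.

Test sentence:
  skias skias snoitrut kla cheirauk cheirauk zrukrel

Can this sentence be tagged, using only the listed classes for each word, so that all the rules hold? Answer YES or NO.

NO

Candidates per position — 1:skias {D,P}; 2:skias {D,P}; 3:snoitrut {P}; 4:kla {N,D}; 5:cheirauk {D,N}; 6:cheirauk {D,N}; 7:zrukrel {D}.
Every candidate sequence violates at least one rule; no consistent tagging exists.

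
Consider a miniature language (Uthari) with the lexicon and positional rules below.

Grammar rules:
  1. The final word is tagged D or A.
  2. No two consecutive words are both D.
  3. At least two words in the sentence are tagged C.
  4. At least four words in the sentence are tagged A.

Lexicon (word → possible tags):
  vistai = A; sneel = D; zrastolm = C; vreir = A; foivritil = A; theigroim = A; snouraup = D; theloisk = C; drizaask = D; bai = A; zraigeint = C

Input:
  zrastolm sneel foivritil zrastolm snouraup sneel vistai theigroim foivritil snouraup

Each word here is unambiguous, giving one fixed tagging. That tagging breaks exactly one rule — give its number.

Fixed tagging: C D A C D D A A A D.
Checking each rule: R1 ok, R2 fails, R3 ok, R4 ok.
Only rule 2 fails.

2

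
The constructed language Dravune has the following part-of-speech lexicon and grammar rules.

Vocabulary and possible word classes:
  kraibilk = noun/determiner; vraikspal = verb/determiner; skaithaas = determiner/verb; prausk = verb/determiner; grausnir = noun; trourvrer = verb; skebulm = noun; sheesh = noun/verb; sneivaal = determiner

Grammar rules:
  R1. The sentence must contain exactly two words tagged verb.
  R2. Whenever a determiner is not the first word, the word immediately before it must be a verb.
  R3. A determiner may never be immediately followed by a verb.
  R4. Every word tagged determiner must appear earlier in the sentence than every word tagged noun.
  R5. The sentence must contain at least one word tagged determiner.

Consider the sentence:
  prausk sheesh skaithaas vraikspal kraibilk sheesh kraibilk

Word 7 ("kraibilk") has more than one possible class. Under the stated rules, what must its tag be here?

Candidates per position — 1:prausk {verb,determiner}; 2:sheesh {noun,verb}; 3:skaithaas {determiner,verb}; 4:vraikspal {verb,determiner}; 5:kraibilk {noun,determiner}; 6:sheesh {noun,verb}; 7:kraibilk {noun,determiner}.
Position 7: the remaining choice is settled jointly with positions 1, 2, 3, 4, 5, 6 — only noun at position 7 is part of a tagging that satisfies every rule.
The only consistent sequence is: determiner noun verb verb noun noun noun.
Check: rule 1 satisfied; rule 2 satisfied; rule 3 satisfied; rule 4 satisfied; rule 5 satisfied.

noun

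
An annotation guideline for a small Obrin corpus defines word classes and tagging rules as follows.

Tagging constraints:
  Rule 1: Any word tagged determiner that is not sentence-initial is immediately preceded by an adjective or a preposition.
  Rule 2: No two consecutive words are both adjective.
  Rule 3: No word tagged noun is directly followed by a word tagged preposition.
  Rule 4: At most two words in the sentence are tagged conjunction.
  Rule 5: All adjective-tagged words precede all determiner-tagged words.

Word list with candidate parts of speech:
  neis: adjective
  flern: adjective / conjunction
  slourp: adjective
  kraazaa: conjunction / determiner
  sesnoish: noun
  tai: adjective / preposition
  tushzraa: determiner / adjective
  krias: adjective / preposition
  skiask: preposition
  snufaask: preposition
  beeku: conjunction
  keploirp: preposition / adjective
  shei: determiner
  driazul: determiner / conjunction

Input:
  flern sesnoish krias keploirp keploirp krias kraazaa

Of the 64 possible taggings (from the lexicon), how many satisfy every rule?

Candidates per position — 1:flern {adjective,conjunction}; 2:sesnoish {noun}; 3:krias {adjective,preposition}; 4:keploirp {preposition,adjective}; 5:keploirp {preposition,adjective}; 6:krias {adjective,preposition}; 7:kraazaa {conjunction,determiner}.
There are 64 candidate sequences in total.
Checking each against the rules leaves 12 sequences.
Count = 12.

12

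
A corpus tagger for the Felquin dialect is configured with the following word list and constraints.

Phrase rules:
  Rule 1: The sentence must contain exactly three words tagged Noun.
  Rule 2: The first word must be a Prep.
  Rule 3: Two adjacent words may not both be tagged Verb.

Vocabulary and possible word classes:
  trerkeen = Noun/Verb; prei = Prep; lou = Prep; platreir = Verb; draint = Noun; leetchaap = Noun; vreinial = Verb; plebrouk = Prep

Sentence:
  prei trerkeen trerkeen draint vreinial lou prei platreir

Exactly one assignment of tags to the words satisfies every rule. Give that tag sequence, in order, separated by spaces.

Candidates per position — 1:prei {Prep}; 2:trerkeen {Noun,Verb}; 3:trerkeen {Noun,Verb}; 4:draint {Noun}; 5:vreinial {Verb}; 6:lou {Prep}; 7:prei {Prep}; 8:platreir {Verb}.
If word 2 were Verb, no tagging could satisfy rule 1; so word 2 is Noun.
If word 3 were Verb, no tagging could satisfy rule 1; so word 3 is Noun.
The unique satisfying tagging is: Prep Noun Noun Noun Verb Prep Prep Verb.
Rule-by-rule: rule 1 ok; rule 2 ok; rule 3 ok.

Prep Noun Noun Noun Verb Prep Prep Verb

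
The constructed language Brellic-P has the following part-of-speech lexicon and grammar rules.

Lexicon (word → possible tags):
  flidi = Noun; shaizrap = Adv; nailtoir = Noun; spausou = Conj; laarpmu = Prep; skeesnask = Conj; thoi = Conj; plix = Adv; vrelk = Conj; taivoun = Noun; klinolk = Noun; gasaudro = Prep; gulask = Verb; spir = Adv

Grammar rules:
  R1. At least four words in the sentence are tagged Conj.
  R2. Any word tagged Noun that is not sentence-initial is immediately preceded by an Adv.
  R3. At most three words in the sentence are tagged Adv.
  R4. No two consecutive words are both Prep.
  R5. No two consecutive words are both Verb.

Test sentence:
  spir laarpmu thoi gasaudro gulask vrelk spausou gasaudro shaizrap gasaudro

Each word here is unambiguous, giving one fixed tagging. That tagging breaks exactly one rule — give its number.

1

Fixed tagging: Adv Prep Conj Prep Verb Conj Conj Prep Adv Prep.
Applying the rules: R1 violated, R2 holds, R3 holds, R4 holds, R5 holds.
Only rule 1 fails.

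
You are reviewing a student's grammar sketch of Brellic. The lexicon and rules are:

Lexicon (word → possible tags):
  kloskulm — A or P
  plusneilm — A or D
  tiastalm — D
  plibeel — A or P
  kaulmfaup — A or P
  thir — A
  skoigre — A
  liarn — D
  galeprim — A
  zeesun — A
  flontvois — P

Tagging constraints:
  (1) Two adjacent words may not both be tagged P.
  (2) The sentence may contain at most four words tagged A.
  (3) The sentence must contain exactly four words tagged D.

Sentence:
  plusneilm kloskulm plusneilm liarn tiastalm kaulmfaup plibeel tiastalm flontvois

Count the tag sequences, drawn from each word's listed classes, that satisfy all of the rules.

12

Candidates per position — 1:plusneilm {A,D}; 2:kloskulm {A,P}; 3:plusneilm {A,D}; 4:liarn {D}; 5:tiastalm {D}; 6:kaulmfaup {A,P}; 7:plibeel {A,P}; 8:tiastalm {D}; 9:flontvois {P}.
There are 32 candidate sequences in total.
Checking each against the rules leaves 12 sequences.
Count = 12.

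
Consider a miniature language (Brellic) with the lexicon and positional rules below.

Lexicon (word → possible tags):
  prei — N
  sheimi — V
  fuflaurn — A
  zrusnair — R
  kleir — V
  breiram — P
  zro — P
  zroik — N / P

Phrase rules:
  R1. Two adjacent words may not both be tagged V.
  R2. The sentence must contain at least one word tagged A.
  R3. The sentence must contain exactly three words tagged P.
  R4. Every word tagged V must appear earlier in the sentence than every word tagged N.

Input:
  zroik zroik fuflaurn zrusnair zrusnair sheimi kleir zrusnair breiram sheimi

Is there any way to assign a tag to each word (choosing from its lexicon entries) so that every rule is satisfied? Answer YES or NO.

NO

Candidates per position — 1:zroik {N,P}; 2:zroik {N,P}; 3:fuflaurn {A}; 4:zrusnair {R}; 5:zrusnair {R}; 6:sheimi {V}; 7:kleir {V}; 8:zrusnair {R}; 9:breiram {P}; 10:sheimi {V}.
Rule 1 cannot be satisfied by any choice of tags from the lexicon.
So there is no consistent tagging.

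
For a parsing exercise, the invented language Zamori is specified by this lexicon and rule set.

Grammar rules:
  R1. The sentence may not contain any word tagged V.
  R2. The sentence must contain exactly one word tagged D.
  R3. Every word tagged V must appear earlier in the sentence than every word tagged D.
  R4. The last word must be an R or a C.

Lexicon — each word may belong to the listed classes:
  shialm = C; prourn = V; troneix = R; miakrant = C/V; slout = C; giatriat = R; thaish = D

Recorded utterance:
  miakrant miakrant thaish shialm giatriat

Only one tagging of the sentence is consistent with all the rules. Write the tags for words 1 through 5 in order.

Candidates per position — 1:miakrant {C,V}; 2:miakrant {C,V}; 3:thaish {D}; 4:shialm {C}; 5:giatriat {R}.
Position 1: V is ruled out by rule 1; that leaves C.
Position 2: V is ruled out by rule 1; that leaves C.
That leaves exactly one tagging: C C D C R.
Rule-by-rule: rule 1 ✓; rule 2 ✓; rule 3 ✓; rule 4 ✓.

C C D C R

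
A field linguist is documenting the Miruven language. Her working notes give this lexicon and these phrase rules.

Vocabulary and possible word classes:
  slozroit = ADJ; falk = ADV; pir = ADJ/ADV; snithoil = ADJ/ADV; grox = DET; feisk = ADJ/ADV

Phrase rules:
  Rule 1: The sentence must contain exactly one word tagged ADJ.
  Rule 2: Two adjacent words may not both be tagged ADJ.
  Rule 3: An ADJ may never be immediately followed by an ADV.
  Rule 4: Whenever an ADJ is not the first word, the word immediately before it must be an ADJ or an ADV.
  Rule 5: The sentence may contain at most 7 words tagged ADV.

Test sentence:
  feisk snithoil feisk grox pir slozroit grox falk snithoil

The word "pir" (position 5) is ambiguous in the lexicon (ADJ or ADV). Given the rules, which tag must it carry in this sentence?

ADV

Candidates per position — 1:feisk {ADJ,ADV}; 2:snithoil {ADJ,ADV}; 3:feisk {ADJ,ADV}; 4:grox {DET}; 5:pir {ADJ,ADV}; 6:slozroit {ADJ}; 7:grox {DET}; 8:falk {ADV}; 9:snithoil {ADJ,ADV}.
Position 1: ADJ is ruled out by rule 1; that leaves ADV.
Position 2: ADJ is ruled out by rule 1; that leaves ADV.
Position 3: ADJ is ruled out by rule 1; that leaves ADV.
Position 5: ADJ is ruled out by rule 1; that leaves ADV.
Position 9: ADJ is ruled out by rule 1; that leaves ADV.
So the tagging must be: ADV ADV ADV DET ADV ADJ DET ADV ADV.
Rule-by-rule: rule 1 ✓; rule 2 ✓; rule 3 ✓; rule 4 ✓; rule 5 ✓.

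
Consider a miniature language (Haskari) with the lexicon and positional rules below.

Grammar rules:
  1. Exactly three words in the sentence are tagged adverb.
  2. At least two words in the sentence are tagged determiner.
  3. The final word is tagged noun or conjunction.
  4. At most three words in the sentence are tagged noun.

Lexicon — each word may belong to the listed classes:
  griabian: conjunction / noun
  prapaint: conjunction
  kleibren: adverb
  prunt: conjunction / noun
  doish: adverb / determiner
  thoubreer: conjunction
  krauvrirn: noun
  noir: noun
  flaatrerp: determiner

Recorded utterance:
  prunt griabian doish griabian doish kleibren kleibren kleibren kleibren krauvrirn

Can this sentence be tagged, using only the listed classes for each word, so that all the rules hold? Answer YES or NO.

Candidates per position — 1:prunt {conjunction,noun}; 2:griabian {conjunction,noun}; 3:doish {adverb,determiner}; 4:griabian {conjunction,noun}; 5:doish {adverb,determiner}; 6:kleibren {adverb}; 7:kleibren {adverb}; 8:kleibren {adverb}; 9:kleibren {adverb}; 10:krauvrirn {noun}.
Rule 1 cannot be satisfied by any choice of tags from the lexicon.
So there is no consistent tagging.

NO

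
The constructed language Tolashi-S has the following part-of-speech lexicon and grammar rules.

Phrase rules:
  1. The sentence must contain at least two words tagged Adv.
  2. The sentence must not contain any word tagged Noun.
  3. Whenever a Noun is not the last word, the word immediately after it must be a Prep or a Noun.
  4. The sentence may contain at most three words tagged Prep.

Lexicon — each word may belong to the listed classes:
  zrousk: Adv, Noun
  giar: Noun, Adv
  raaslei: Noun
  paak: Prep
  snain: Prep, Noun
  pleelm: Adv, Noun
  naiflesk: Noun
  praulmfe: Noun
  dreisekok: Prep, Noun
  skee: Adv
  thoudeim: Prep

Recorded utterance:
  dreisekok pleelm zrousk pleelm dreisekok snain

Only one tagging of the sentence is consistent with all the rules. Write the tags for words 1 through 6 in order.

Candidates per position — 1:dreisekok {Prep,Noun}; 2:pleelm {Adv,Noun}; 3:zrousk {Adv,Noun}; 4:pleelm {Adv,Noun}; 5:dreisekok {Prep,Noun}; 6:snain {Prep,Noun}.
Position 1: Noun is ruled out by rule 2; that leaves Prep.
Position 2: Noun is ruled out by rule 2; that leaves Adv.
Position 3: Noun is ruled out by rule 2; that leaves Adv.
Position 4: Noun is ruled out by rule 2; that leaves Adv.
Position 5: Noun is ruled out by rule 2; that leaves Prep.
Position 6: Noun is ruled out by rule 2; that leaves Prep.
The unique satisfying tagging is: Prep Adv Adv Adv Prep Prep.
Verifying each rule — rule 1 ok; rule 2 ok; rule 3 ok; rule 4 ok.

Prep Adv Adv Adv Prep Prep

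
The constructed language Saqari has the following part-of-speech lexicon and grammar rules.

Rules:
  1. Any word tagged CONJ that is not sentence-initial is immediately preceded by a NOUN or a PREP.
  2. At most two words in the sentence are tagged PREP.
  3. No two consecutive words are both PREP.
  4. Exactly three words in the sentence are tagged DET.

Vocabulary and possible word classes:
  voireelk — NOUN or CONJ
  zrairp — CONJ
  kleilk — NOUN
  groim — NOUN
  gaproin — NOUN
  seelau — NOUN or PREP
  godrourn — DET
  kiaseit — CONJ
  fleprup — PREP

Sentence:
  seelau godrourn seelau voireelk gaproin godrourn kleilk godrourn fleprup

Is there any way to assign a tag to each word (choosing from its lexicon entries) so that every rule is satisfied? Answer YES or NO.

YES

Candidates per position — 1:seelau {NOUN,PREP}; 2:godrourn {DET}; 3:seelau {NOUN,PREP}; 4:voireelk {NOUN,CONJ}; 5:gaproin {NOUN}; 6:godrourn {DET}; 7:kleilk {NOUN}; 8:godrourn {DET}; 9:fleprup {PREP}.
One satisfying assignment: NOUN DET NOUN NOUN NOUN DET NOUN DET PREP.
Checking: rule 1 holds; rule 2 holds; rule 3 holds; rule 4 holds.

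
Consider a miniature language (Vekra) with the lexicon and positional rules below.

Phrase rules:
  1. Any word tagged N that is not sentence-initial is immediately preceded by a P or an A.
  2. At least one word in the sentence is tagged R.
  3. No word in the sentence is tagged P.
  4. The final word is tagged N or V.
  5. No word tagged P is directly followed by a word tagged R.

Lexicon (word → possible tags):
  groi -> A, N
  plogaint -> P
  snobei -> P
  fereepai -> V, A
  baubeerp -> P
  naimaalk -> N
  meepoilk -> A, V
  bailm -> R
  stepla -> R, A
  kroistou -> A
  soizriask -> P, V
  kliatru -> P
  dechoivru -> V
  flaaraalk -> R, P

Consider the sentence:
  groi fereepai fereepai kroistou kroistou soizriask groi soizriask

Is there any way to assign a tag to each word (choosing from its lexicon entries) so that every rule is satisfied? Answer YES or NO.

NO

Candidates per position — 1:groi {A,N}; 2:fereepai {V,A}; 3:fereepai {V,A}; 4:kroistou {A}; 5:kroistou {A}; 6:soizriask {P,V}; 7:groi {A,N}; 8:soizriask {P,V}.
Rule 2 cannot be satisfied by any choice of tags from the lexicon.
So there is no consistent tagging.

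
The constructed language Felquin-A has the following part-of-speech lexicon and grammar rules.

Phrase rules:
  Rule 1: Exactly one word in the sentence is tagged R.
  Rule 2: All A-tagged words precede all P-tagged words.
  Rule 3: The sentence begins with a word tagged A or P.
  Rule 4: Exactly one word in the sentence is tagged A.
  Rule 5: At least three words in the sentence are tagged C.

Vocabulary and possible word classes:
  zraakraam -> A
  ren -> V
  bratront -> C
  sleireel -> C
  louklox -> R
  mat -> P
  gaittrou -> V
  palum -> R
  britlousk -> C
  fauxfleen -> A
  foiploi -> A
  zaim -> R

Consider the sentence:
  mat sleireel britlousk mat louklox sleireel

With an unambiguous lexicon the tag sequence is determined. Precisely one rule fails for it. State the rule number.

4

Fixed tagging: P C C P R C.
Applying the rules: R1 ok, R2 ok, R3 ok, R4 fails, R5 ok.
Only rule 4 fails.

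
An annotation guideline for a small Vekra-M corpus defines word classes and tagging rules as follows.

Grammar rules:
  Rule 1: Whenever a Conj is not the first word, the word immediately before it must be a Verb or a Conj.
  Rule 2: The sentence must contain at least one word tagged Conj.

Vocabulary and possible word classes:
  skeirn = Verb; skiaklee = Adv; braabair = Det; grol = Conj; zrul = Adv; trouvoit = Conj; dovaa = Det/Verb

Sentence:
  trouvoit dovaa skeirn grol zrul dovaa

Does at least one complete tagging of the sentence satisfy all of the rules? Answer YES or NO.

YES

Candidates per position — 1:trouvoit {Conj}; 2:dovaa {Det,Verb}; 3:skeirn {Verb}; 4:grol {Conj}; 5:zrul {Adv}; 6:dovaa {Det,Verb}.
One satisfying assignment: Conj Det Verb Conj Adv Verb.
Rule-by-rule: rule 1 ok; rule 2 ok.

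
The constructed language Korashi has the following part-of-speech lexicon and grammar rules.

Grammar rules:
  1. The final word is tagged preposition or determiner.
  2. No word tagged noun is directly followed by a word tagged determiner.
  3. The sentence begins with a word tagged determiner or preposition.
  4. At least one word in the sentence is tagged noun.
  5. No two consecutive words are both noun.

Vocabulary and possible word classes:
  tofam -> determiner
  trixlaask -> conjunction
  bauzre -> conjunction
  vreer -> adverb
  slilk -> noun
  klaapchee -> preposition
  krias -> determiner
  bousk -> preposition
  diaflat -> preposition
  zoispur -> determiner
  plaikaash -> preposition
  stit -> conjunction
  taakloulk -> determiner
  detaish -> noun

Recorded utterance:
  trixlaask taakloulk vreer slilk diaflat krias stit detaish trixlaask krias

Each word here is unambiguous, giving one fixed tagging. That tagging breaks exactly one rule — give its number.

3

Fixed tagging: conjunction determiner adverb noun preposition determiner conjunction noun conjunction determiner.
Applying the rules: R1 ✓, R2 ✓, R3 ✗, R4 ✓, R5 ✓.
Only rule 3 fails.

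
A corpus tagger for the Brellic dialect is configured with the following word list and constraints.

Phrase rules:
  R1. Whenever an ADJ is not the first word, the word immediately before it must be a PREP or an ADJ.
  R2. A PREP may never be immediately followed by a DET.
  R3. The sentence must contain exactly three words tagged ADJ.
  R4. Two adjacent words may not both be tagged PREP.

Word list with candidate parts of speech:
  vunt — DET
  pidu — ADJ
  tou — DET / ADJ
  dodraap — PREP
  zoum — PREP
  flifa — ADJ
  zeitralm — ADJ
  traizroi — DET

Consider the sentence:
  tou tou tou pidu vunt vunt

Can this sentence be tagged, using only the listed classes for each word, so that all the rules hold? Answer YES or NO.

NO

Candidates per position — 1:tou {DET,ADJ}; 2:tou {DET,ADJ}; 3:tou {DET,ADJ}; 4:pidu {ADJ}; 5:vunt {DET}; 6:vunt {DET}.
Every candidate sequence violates at least one rule; no consistent tagging exists.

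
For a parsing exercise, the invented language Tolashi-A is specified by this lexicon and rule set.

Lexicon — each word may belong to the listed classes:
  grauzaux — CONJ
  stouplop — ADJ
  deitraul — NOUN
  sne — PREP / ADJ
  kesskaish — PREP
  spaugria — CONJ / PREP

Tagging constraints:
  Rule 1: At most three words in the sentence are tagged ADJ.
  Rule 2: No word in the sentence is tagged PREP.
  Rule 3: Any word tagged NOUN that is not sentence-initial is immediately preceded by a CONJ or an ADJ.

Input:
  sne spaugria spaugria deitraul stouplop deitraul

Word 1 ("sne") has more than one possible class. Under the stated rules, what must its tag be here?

Candidates per position — 1:sne {PREP,ADJ}; 2:spaugria {CONJ,PREP}; 3:spaugria {CONJ,PREP}; 4:deitraul {NOUN}; 5:stouplop {ADJ}; 6:deitraul {NOUN}.
At position 1, choosing PREP makes rule 2 impossible to satisfy; hence ADJ.
At position 2, choosing PREP makes rule 2 impossible to satisfy; hence CONJ.
At position 3, choosing PREP makes rule 2 impossible to satisfy; hence CONJ.
So the tagging must be: ADJ CONJ CONJ NOUN ADJ NOUN.
Check: rule 1 holds; rule 2 holds; rule 3 holds.

ADJ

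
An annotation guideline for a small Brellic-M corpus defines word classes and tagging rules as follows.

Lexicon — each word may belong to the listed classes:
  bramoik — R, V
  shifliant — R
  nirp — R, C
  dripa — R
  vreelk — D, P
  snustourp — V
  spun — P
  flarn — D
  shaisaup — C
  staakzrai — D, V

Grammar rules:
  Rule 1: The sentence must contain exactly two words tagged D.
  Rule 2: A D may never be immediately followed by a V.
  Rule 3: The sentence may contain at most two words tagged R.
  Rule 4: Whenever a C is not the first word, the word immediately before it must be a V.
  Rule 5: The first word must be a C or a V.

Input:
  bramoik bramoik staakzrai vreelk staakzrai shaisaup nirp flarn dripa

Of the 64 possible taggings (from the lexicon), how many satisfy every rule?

1

Candidates per position — 1:bramoik {R,V}; 2:bramoik {R,V}; 3:staakzrai {D,V}; 4:vreelk {D,P}; 5:staakzrai {D,V}; 6:shaisaup {C}; 7:nirp {R,C}; 8:flarn {D}; 9:dripa {R}.
There are 64 candidate sequences in total.
The sequences that satisfy every rule: V V D P V C R D R.
Count = 1.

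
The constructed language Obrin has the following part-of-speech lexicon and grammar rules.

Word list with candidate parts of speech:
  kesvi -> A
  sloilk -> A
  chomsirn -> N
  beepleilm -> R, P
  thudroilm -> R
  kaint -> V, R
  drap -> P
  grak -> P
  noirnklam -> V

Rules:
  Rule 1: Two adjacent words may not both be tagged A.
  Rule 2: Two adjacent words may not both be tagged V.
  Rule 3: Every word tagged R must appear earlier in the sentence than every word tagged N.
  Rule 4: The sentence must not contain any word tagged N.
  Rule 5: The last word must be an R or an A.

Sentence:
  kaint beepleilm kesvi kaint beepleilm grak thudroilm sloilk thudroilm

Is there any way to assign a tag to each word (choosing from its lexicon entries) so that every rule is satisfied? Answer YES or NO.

YES

Candidates per position — 1:kaint {V,R}; 2:beepleilm {R,P}; 3:kesvi {A}; 4:kaint {V,R}; 5:beepleilm {R,P}; 6:grak {P}; 7:thudroilm {R}; 8:sloilk {A}; 9:thudroilm {R}.
One satisfying assignment: V R A V P P R A R.
Check: rule 1 holds; rule 2 holds; rule 3 holds; rule 4 holds; rule 5 holds.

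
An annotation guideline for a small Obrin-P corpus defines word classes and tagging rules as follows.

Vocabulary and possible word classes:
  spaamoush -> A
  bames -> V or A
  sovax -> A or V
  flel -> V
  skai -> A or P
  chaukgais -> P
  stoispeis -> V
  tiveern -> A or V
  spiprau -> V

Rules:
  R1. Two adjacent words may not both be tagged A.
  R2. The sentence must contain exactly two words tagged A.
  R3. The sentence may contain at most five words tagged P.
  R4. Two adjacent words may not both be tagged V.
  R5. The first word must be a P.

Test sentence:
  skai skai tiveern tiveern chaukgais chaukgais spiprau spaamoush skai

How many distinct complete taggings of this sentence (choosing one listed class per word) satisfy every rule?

2

Candidates per position — 1:skai {A,P}; 2:skai {A,P}; 3:tiveern {A,V}; 4:tiveern {A,V}; 5:chaukgais {P}; 6:chaukgais {P}; 7:spiprau {V}; 8:spaamoush {A}; 9:skai {A,P}.
There are 32 candidate sequences in total.
The sequences that satisfy every rule: P P A V P P V A P; P P V A P P V A P.
Count = 2.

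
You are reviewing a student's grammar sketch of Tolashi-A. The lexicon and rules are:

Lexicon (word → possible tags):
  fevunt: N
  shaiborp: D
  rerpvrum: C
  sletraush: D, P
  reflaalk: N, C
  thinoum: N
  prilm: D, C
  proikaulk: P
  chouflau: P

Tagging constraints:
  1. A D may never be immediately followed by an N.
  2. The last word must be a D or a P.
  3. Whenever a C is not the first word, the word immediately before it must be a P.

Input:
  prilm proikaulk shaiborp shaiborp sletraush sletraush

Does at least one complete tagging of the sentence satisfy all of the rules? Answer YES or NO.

YES

Candidates per position — 1:prilm {D,C}; 2:proikaulk {P}; 3:shaiborp {D}; 4:shaiborp {D}; 5:sletraush {D,P}; 6:sletraush {D,P}.
One satisfying assignment: C P D D P D.
Rule-by-rule: rule 1 ok; rule 2 ok; rule 3 ok.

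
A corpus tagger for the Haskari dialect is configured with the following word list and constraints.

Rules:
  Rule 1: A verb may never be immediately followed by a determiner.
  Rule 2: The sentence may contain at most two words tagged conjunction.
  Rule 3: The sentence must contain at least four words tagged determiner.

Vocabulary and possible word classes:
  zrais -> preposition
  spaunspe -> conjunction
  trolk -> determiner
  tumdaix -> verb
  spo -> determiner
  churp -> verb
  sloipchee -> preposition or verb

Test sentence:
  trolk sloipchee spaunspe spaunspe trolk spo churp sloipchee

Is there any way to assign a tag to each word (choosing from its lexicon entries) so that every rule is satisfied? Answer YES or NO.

Candidates per position — 1:trolk {determiner}; 2:sloipchee {preposition,verb}; 3:spaunspe {conjunction}; 4:spaunspe {conjunction}; 5:trolk {determiner}; 6:spo {determiner}; 7:churp {verb}; 8:sloipchee {preposition,verb}.
Rule 3 cannot be satisfied by any choice of tags from the lexicon.
So there is no consistent tagging.

NO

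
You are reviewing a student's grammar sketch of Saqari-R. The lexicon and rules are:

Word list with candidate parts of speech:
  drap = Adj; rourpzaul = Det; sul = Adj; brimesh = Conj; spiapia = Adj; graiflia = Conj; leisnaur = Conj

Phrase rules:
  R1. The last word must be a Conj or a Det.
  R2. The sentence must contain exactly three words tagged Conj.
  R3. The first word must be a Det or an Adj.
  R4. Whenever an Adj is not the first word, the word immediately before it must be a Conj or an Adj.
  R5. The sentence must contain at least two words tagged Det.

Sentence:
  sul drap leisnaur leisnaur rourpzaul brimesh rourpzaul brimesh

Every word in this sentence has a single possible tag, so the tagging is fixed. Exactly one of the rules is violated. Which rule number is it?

Fixed tagging: Adj Adj Conj Conj Det Conj Det Conj.
Checking each rule: R1 ✓, R2 ✗, R3 ✓, R4 ✓, R5 ✓.
Only rule 2 fails.

2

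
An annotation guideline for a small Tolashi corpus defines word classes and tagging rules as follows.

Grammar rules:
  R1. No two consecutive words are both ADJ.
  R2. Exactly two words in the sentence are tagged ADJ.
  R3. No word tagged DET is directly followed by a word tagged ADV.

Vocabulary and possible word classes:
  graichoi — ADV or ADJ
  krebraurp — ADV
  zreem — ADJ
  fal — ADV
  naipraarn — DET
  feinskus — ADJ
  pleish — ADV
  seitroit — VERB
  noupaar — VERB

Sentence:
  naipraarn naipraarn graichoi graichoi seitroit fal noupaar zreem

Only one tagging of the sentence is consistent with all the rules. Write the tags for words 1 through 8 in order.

Candidates per position — 1:naipraarn {DET}; 2:naipraarn {DET}; 3:graichoi {ADV,ADJ}; 4:graichoi {ADV,ADJ}; 5:seitroit {VERB}; 6:fal {ADV}; 7:noupaar {VERB}; 8:zreem {ADJ}.
Position 3: ADV is ruled out by rule 3; that leaves ADJ.
Position 4: ADJ is ruled out by rule 1; that leaves ADV.
The unique satisfying tagging is: DET DET ADJ ADV VERB ADV VERB ADJ.
Check: rule 1 satisfied; rule 2 satisfied; rule 3 satisfied.

DET DET ADJ ADV VERB ADV VERB ADJ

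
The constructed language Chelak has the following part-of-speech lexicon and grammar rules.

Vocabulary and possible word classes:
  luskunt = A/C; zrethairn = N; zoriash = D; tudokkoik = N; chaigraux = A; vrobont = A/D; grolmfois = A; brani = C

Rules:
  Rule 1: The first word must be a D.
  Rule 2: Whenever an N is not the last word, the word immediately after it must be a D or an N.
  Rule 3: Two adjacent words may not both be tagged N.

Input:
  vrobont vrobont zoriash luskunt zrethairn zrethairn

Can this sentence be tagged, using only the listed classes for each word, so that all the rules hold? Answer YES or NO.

Candidates per position — 1:vrobont {A,D}; 2:vrobont {A,D}; 3:zoriash {D}; 4:luskunt {A,C}; 5:zrethairn {N}; 6:zrethairn {N}.
Rule 3 cannot be satisfied by any choice of tags from the lexicon.
So there is no consistent tagging.

NO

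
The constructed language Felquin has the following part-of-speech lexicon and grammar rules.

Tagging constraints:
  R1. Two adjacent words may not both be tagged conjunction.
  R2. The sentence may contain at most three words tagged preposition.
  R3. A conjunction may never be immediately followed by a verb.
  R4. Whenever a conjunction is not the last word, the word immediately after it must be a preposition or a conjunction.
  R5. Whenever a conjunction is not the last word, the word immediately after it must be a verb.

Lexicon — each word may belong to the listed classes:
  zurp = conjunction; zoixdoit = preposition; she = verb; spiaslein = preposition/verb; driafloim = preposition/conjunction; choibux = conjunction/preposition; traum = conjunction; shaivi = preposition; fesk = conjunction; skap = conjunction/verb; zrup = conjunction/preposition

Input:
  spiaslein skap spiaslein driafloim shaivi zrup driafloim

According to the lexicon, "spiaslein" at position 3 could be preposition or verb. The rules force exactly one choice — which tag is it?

verb

Candidates per position — 1:spiaslein {preposition,verb}; 2:skap {conjunction,verb}; 3:spiaslein {preposition,verb}; 4:driafloim {preposition,conjunction}; 5:shaivi {preposition}; 6:zrup {conjunction,preposition}; 7:driafloim {preposition,conjunction}.
At position 4, choosing conjunction makes rule 5 impossible to satisfy; hence preposition.
At position 6, choosing conjunction makes rule 5 impossible to satisfy; hence preposition.
At position 7, choosing preposition makes rule 2 impossible to satisfy; hence conjunction.
At position 1, choosing preposition makes rule 2 impossible to satisfy; hence verb.
At position 3, choosing preposition makes rule 2 impossible to satisfy; hence verb.
At position 2, choosing conjunction makes rule 3 impossible to satisfy; hence verb.
That leaves exactly one tagging: verb verb verb preposition preposition preposition conjunction.
Checking: rule 1 ok; rule 2 ok; rule 3 ok; rule 4 ok; rule 5 ok.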